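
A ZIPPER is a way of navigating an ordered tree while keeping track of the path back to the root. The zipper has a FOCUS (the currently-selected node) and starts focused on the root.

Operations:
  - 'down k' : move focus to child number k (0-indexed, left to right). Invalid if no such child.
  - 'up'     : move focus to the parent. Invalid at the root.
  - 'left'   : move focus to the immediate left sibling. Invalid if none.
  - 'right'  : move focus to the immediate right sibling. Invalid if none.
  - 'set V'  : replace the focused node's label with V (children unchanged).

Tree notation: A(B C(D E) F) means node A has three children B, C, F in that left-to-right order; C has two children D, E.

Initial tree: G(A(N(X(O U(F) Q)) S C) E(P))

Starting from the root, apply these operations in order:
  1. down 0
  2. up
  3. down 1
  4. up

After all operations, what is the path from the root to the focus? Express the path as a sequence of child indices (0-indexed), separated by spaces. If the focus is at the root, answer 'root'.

Step 1 (down 0): focus=A path=0 depth=1 children=['N', 'S', 'C'] left=[] right=['E'] parent=G
Step 2 (up): focus=G path=root depth=0 children=['A', 'E'] (at root)
Step 3 (down 1): focus=E path=1 depth=1 children=['P'] left=['A'] right=[] parent=G
Step 4 (up): focus=G path=root depth=0 children=['A', 'E'] (at root)

Answer: root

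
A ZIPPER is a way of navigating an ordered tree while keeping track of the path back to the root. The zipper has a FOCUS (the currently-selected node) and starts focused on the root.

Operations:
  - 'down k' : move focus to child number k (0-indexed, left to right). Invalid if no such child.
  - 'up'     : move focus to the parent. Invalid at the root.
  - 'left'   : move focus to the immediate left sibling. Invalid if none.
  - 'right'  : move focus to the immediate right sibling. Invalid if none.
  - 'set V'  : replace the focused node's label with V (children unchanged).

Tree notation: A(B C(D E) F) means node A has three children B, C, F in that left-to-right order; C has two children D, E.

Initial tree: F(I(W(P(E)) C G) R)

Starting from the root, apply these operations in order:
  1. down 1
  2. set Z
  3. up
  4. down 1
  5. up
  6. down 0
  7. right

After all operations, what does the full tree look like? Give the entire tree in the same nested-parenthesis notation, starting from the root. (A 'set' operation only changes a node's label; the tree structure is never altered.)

Answer: F(I(W(P(E)) C G) Z)

Derivation:
Step 1 (down 1): focus=R path=1 depth=1 children=[] left=['I'] right=[] parent=F
Step 2 (set Z): focus=Z path=1 depth=1 children=[] left=['I'] right=[] parent=F
Step 3 (up): focus=F path=root depth=0 children=['I', 'Z'] (at root)
Step 4 (down 1): focus=Z path=1 depth=1 children=[] left=['I'] right=[] parent=F
Step 5 (up): focus=F path=root depth=0 children=['I', 'Z'] (at root)
Step 6 (down 0): focus=I path=0 depth=1 children=['W', 'C', 'G'] left=[] right=['Z'] parent=F
Step 7 (right): focus=Z path=1 depth=1 children=[] left=['I'] right=[] parent=F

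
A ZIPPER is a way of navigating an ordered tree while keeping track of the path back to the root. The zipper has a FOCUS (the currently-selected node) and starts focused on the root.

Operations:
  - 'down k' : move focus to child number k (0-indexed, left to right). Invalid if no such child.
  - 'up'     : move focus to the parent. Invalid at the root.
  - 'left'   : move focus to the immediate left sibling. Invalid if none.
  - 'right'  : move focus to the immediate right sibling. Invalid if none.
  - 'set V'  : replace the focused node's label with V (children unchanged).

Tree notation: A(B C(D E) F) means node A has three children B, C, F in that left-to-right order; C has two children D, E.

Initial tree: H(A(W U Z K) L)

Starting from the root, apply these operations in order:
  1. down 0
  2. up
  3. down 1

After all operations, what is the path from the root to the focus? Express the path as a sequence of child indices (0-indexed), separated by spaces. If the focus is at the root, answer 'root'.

Answer: 1

Derivation:
Step 1 (down 0): focus=A path=0 depth=1 children=['W', 'U', 'Z', 'K'] left=[] right=['L'] parent=H
Step 2 (up): focus=H path=root depth=0 children=['A', 'L'] (at root)
Step 3 (down 1): focus=L path=1 depth=1 children=[] left=['A'] right=[] parent=H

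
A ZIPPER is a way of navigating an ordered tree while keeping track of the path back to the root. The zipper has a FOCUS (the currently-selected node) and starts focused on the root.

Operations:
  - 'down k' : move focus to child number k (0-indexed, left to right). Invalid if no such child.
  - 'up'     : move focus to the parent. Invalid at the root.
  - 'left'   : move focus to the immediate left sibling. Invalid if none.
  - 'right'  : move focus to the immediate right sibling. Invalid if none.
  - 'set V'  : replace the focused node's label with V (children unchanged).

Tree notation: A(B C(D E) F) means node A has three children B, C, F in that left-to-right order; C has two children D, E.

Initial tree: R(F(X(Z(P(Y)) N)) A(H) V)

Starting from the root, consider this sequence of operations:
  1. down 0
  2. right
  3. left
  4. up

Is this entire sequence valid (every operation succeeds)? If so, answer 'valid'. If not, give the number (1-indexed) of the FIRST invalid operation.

Step 1 (down 0): focus=F path=0 depth=1 children=['X'] left=[] right=['A', 'V'] parent=R
Step 2 (right): focus=A path=1 depth=1 children=['H'] left=['F'] right=['V'] parent=R
Step 3 (left): focus=F path=0 depth=1 children=['X'] left=[] right=['A', 'V'] parent=R
Step 4 (up): focus=R path=root depth=0 children=['F', 'A', 'V'] (at root)

Answer: valid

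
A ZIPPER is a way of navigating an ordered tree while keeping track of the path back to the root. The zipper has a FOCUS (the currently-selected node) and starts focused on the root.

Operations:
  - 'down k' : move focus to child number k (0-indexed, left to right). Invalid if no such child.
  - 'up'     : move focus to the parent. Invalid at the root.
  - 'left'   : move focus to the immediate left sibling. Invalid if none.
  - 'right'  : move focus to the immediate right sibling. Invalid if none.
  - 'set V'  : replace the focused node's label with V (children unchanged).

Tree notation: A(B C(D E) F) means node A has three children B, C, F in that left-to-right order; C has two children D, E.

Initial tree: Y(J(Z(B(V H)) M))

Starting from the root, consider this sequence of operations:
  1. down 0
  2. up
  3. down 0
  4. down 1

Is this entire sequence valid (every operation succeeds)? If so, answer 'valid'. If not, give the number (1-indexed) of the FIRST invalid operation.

Answer: valid

Derivation:
Step 1 (down 0): focus=J path=0 depth=1 children=['Z', 'M'] left=[] right=[] parent=Y
Step 2 (up): focus=Y path=root depth=0 children=['J'] (at root)
Step 3 (down 0): focus=J path=0 depth=1 children=['Z', 'M'] left=[] right=[] parent=Y
Step 4 (down 1): focus=M path=0/1 depth=2 children=[] left=['Z'] right=[] parent=J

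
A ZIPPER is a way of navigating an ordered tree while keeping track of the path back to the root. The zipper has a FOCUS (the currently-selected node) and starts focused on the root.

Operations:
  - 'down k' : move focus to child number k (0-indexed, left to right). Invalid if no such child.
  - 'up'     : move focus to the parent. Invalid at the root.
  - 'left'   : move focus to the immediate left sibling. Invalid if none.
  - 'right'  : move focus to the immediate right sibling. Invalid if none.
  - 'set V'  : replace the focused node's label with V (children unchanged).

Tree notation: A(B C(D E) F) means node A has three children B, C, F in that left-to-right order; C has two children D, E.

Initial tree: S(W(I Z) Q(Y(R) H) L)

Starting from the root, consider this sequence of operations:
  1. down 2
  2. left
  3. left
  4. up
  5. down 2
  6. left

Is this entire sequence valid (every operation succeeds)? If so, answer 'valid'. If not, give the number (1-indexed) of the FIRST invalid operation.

Step 1 (down 2): focus=L path=2 depth=1 children=[] left=['W', 'Q'] right=[] parent=S
Step 2 (left): focus=Q path=1 depth=1 children=['Y', 'H'] left=['W'] right=['L'] parent=S
Step 3 (left): focus=W path=0 depth=1 children=['I', 'Z'] left=[] right=['Q', 'L'] parent=S
Step 4 (up): focus=S path=root depth=0 children=['W', 'Q', 'L'] (at root)
Step 5 (down 2): focus=L path=2 depth=1 children=[] left=['W', 'Q'] right=[] parent=S
Step 6 (left): focus=Q path=1 depth=1 children=['Y', 'H'] left=['W'] right=['L'] parent=S

Answer: valid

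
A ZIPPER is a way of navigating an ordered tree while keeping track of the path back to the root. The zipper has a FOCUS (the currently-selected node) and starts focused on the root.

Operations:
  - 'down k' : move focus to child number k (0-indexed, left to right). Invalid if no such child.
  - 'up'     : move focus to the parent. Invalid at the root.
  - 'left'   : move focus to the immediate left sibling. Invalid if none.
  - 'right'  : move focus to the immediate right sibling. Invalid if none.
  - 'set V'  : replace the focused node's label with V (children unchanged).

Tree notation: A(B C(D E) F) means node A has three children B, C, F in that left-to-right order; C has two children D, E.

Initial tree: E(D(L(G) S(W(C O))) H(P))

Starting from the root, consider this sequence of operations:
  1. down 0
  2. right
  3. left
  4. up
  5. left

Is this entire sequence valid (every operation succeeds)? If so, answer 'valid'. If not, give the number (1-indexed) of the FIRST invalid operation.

Answer: 5

Derivation:
Step 1 (down 0): focus=D path=0 depth=1 children=['L', 'S'] left=[] right=['H'] parent=E
Step 2 (right): focus=H path=1 depth=1 children=['P'] left=['D'] right=[] parent=E
Step 3 (left): focus=D path=0 depth=1 children=['L', 'S'] left=[] right=['H'] parent=E
Step 4 (up): focus=E path=root depth=0 children=['D', 'H'] (at root)
Step 5 (left): INVALID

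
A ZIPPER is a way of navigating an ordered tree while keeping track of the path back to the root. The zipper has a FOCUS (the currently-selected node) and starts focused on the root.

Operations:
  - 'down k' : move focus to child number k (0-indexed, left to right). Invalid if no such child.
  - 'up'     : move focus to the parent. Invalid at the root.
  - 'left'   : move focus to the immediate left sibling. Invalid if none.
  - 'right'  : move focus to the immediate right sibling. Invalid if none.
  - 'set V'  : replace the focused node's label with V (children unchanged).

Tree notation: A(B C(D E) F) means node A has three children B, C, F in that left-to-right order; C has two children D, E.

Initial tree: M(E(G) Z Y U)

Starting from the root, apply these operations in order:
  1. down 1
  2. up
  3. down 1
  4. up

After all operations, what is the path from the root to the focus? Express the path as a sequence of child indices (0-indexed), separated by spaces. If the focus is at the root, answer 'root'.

Step 1 (down 1): focus=Z path=1 depth=1 children=[] left=['E'] right=['Y', 'U'] parent=M
Step 2 (up): focus=M path=root depth=0 children=['E', 'Z', 'Y', 'U'] (at root)
Step 3 (down 1): focus=Z path=1 depth=1 children=[] left=['E'] right=['Y', 'U'] parent=M
Step 4 (up): focus=M path=root depth=0 children=['E', 'Z', 'Y', 'U'] (at root)

Answer: root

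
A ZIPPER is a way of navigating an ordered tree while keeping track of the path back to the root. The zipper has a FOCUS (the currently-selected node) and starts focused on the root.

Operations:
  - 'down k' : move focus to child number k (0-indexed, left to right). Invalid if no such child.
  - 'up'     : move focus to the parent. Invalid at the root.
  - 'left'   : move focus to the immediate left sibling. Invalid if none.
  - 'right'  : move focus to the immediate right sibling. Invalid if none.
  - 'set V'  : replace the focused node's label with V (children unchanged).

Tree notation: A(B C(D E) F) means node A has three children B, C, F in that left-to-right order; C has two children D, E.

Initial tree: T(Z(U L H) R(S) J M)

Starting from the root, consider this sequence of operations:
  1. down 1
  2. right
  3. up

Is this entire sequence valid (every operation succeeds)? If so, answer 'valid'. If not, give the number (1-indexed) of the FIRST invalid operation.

Answer: valid

Derivation:
Step 1 (down 1): focus=R path=1 depth=1 children=['S'] left=['Z'] right=['J', 'M'] parent=T
Step 2 (right): focus=J path=2 depth=1 children=[] left=['Z', 'R'] right=['M'] parent=T
Step 3 (up): focus=T path=root depth=0 children=['Z', 'R', 'J', 'M'] (at root)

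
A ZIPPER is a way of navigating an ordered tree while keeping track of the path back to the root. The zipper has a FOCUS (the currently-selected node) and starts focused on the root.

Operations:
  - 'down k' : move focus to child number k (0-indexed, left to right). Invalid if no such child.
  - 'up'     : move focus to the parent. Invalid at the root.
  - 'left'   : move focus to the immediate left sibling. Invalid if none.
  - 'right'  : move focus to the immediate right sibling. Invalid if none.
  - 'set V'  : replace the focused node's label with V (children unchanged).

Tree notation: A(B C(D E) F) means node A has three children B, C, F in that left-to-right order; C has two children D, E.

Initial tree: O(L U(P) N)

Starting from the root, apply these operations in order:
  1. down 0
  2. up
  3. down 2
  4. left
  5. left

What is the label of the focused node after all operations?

Step 1 (down 0): focus=L path=0 depth=1 children=[] left=[] right=['U', 'N'] parent=O
Step 2 (up): focus=O path=root depth=0 children=['L', 'U', 'N'] (at root)
Step 3 (down 2): focus=N path=2 depth=1 children=[] left=['L', 'U'] right=[] parent=O
Step 4 (left): focus=U path=1 depth=1 children=['P'] left=['L'] right=['N'] parent=O
Step 5 (left): focus=L path=0 depth=1 children=[] left=[] right=['U', 'N'] parent=O

Answer: L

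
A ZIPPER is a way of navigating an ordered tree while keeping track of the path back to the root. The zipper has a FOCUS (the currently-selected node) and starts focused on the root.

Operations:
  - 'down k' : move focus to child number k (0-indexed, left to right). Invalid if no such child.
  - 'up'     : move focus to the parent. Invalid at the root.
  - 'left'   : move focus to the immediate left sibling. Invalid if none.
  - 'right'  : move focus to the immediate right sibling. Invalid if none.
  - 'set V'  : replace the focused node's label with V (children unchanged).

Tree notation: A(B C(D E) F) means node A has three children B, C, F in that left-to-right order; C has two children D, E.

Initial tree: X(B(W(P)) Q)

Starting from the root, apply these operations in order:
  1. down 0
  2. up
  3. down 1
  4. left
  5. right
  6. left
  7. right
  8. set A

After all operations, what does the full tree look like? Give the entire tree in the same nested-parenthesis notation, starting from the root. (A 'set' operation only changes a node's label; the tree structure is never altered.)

Step 1 (down 0): focus=B path=0 depth=1 children=['W'] left=[] right=['Q'] parent=X
Step 2 (up): focus=X path=root depth=0 children=['B', 'Q'] (at root)
Step 3 (down 1): focus=Q path=1 depth=1 children=[] left=['B'] right=[] parent=X
Step 4 (left): focus=B path=0 depth=1 children=['W'] left=[] right=['Q'] parent=X
Step 5 (right): focus=Q path=1 depth=1 children=[] left=['B'] right=[] parent=X
Step 6 (left): focus=B path=0 depth=1 children=['W'] left=[] right=['Q'] parent=X
Step 7 (right): focus=Q path=1 depth=1 children=[] left=['B'] right=[] parent=X
Step 8 (set A): focus=A path=1 depth=1 children=[] left=['B'] right=[] parent=X

Answer: X(B(W(P)) A)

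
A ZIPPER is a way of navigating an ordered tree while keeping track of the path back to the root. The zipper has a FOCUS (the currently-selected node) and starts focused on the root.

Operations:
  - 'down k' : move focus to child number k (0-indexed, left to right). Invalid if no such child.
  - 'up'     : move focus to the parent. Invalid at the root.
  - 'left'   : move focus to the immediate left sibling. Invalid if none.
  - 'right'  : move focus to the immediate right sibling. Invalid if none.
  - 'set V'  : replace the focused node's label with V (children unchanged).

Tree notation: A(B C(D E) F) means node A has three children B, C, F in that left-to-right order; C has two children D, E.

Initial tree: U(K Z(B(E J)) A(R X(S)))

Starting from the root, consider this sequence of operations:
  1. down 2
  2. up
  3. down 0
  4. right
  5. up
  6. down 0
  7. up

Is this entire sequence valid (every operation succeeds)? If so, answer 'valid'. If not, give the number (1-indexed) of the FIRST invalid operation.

Answer: valid

Derivation:
Step 1 (down 2): focus=A path=2 depth=1 children=['R', 'X'] left=['K', 'Z'] right=[] parent=U
Step 2 (up): focus=U path=root depth=0 children=['K', 'Z', 'A'] (at root)
Step 3 (down 0): focus=K path=0 depth=1 children=[] left=[] right=['Z', 'A'] parent=U
Step 4 (right): focus=Z path=1 depth=1 children=['B'] left=['K'] right=['A'] parent=U
Step 5 (up): focus=U path=root depth=0 children=['K', 'Z', 'A'] (at root)
Step 6 (down 0): focus=K path=0 depth=1 children=[] left=[] right=['Z', 'A'] parent=U
Step 7 (up): focus=U path=root depth=0 children=['K', 'Z', 'A'] (at root)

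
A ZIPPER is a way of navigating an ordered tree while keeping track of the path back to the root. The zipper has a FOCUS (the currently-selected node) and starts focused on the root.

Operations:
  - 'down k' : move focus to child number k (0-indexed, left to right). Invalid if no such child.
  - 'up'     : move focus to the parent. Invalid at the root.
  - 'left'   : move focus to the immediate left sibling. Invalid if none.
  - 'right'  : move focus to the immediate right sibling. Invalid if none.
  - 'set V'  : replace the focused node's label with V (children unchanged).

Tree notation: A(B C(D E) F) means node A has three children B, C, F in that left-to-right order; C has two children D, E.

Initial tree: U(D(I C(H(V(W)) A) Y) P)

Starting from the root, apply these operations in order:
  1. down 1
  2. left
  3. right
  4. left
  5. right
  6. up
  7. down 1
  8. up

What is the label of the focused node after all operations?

Answer: U

Derivation:
Step 1 (down 1): focus=P path=1 depth=1 children=[] left=['D'] right=[] parent=U
Step 2 (left): focus=D path=0 depth=1 children=['I', 'C', 'Y'] left=[] right=['P'] parent=U
Step 3 (right): focus=P path=1 depth=1 children=[] left=['D'] right=[] parent=U
Step 4 (left): focus=D path=0 depth=1 children=['I', 'C', 'Y'] left=[] right=['P'] parent=U
Step 5 (right): focus=P path=1 depth=1 children=[] left=['D'] right=[] parent=U
Step 6 (up): focus=U path=root depth=0 children=['D', 'P'] (at root)
Step 7 (down 1): focus=P path=1 depth=1 children=[] left=['D'] right=[] parent=U
Step 8 (up): focus=U path=root depth=0 children=['D', 'P'] (at root)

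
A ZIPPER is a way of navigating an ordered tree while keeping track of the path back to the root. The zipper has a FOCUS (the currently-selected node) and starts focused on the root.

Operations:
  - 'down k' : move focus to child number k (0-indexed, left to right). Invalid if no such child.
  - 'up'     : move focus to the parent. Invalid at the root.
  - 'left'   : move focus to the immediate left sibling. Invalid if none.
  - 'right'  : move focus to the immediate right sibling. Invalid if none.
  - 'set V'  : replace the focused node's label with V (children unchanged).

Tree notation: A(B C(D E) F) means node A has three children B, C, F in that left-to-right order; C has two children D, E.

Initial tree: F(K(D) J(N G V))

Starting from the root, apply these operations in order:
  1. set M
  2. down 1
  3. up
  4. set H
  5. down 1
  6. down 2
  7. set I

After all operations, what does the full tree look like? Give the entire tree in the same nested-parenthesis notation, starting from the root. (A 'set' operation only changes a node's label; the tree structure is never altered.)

Answer: H(K(D) J(N G I))

Derivation:
Step 1 (set M): focus=M path=root depth=0 children=['K', 'J'] (at root)
Step 2 (down 1): focus=J path=1 depth=1 children=['N', 'G', 'V'] left=['K'] right=[] parent=M
Step 3 (up): focus=M path=root depth=0 children=['K', 'J'] (at root)
Step 4 (set H): focus=H path=root depth=0 children=['K', 'J'] (at root)
Step 5 (down 1): focus=J path=1 depth=1 children=['N', 'G', 'V'] left=['K'] right=[] parent=H
Step 6 (down 2): focus=V path=1/2 depth=2 children=[] left=['N', 'G'] right=[] parent=J
Step 7 (set I): focus=I path=1/2 depth=2 children=[] left=['N', 'G'] right=[] parent=J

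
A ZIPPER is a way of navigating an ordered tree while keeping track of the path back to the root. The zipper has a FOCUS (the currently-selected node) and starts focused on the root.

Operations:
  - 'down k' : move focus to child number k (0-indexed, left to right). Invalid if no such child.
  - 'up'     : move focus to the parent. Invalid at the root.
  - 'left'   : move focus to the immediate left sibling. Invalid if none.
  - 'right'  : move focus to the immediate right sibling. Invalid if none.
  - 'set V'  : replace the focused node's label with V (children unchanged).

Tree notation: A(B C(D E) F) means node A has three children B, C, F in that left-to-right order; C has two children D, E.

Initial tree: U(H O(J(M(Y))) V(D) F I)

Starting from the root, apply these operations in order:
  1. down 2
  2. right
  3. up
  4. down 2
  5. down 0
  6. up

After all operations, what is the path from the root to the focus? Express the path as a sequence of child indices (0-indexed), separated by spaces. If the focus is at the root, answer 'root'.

Answer: 2

Derivation:
Step 1 (down 2): focus=V path=2 depth=1 children=['D'] left=['H', 'O'] right=['F', 'I'] parent=U
Step 2 (right): focus=F path=3 depth=1 children=[] left=['H', 'O', 'V'] right=['I'] parent=U
Step 3 (up): focus=U path=root depth=0 children=['H', 'O', 'V', 'F', 'I'] (at root)
Step 4 (down 2): focus=V path=2 depth=1 children=['D'] left=['H', 'O'] right=['F', 'I'] parent=U
Step 5 (down 0): focus=D path=2/0 depth=2 children=[] left=[] right=[] parent=V
Step 6 (up): focus=V path=2 depth=1 children=['D'] left=['H', 'O'] right=['F', 'I'] parent=U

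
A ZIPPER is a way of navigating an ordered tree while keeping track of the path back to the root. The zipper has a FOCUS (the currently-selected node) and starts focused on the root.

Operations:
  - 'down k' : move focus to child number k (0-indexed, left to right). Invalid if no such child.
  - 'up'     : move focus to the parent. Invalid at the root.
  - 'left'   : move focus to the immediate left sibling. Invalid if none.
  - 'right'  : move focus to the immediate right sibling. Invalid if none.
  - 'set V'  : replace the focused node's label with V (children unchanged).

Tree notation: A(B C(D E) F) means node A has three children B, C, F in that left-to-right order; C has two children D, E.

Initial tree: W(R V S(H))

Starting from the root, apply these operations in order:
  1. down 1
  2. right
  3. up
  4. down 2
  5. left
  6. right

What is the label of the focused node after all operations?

Answer: S

Derivation:
Step 1 (down 1): focus=V path=1 depth=1 children=[] left=['R'] right=['S'] parent=W
Step 2 (right): focus=S path=2 depth=1 children=['H'] left=['R', 'V'] right=[] parent=W
Step 3 (up): focus=W path=root depth=0 children=['R', 'V', 'S'] (at root)
Step 4 (down 2): focus=S path=2 depth=1 children=['H'] left=['R', 'V'] right=[] parent=W
Step 5 (left): focus=V path=1 depth=1 children=[] left=['R'] right=['S'] parent=W
Step 6 (right): focus=S path=2 depth=1 children=['H'] left=['R', 'V'] right=[] parent=W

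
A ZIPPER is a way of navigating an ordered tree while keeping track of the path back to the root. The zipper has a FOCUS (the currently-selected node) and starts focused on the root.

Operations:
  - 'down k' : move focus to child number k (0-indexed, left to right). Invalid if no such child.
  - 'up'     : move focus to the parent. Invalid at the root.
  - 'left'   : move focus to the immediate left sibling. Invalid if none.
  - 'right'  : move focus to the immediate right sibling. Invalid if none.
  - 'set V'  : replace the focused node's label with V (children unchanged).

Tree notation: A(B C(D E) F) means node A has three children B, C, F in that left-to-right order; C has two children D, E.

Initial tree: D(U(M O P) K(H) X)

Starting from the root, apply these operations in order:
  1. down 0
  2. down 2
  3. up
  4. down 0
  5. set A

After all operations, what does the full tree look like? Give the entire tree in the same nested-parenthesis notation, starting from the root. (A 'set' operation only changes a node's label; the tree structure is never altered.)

Step 1 (down 0): focus=U path=0 depth=1 children=['M', 'O', 'P'] left=[] right=['K', 'X'] parent=D
Step 2 (down 2): focus=P path=0/2 depth=2 children=[] left=['M', 'O'] right=[] parent=U
Step 3 (up): focus=U path=0 depth=1 children=['M', 'O', 'P'] left=[] right=['K', 'X'] parent=D
Step 4 (down 0): focus=M path=0/0 depth=2 children=[] left=[] right=['O', 'P'] parent=U
Step 5 (set A): focus=A path=0/0 depth=2 children=[] left=[] right=['O', 'P'] parent=U

Answer: D(U(A O P) K(H) X)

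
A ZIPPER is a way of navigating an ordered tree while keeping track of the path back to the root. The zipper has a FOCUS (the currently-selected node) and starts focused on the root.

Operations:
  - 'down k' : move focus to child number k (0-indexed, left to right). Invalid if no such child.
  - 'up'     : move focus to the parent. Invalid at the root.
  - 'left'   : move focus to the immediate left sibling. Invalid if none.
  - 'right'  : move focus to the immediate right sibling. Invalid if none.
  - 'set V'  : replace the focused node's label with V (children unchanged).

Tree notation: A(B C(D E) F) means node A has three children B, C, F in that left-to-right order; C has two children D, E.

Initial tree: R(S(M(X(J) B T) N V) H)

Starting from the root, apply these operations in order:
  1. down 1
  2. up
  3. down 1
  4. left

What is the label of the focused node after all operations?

Answer: S

Derivation:
Step 1 (down 1): focus=H path=1 depth=1 children=[] left=['S'] right=[] parent=R
Step 2 (up): focus=R path=root depth=0 children=['S', 'H'] (at root)
Step 3 (down 1): focus=H path=1 depth=1 children=[] left=['S'] right=[] parent=R
Step 4 (left): focus=S path=0 depth=1 children=['M', 'N', 'V'] left=[] right=['H'] parent=R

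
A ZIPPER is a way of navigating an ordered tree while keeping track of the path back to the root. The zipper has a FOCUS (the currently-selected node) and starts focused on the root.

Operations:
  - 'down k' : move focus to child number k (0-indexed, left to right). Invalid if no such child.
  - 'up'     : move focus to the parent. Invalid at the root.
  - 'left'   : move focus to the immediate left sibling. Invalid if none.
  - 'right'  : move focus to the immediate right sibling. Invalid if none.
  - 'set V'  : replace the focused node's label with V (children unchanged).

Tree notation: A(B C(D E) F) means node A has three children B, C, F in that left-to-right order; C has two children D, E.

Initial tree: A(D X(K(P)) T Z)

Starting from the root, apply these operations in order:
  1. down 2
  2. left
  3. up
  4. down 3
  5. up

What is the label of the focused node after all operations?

Answer: A

Derivation:
Step 1 (down 2): focus=T path=2 depth=1 children=[] left=['D', 'X'] right=['Z'] parent=A
Step 2 (left): focus=X path=1 depth=1 children=['K'] left=['D'] right=['T', 'Z'] parent=A
Step 3 (up): focus=A path=root depth=0 children=['D', 'X', 'T', 'Z'] (at root)
Step 4 (down 3): focus=Z path=3 depth=1 children=[] left=['D', 'X', 'T'] right=[] parent=A
Step 5 (up): focus=A path=root depth=0 children=['D', 'X', 'T', 'Z'] (at root)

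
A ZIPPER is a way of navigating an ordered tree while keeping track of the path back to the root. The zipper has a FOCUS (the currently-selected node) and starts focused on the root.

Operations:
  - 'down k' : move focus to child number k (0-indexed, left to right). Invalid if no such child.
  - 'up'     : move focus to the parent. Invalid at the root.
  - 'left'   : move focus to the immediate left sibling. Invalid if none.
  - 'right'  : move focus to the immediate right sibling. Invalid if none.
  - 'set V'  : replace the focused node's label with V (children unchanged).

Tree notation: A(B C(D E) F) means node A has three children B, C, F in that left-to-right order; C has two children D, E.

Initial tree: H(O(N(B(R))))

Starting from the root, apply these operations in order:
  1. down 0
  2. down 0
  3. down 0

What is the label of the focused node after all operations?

Answer: B

Derivation:
Step 1 (down 0): focus=O path=0 depth=1 children=['N'] left=[] right=[] parent=H
Step 2 (down 0): focus=N path=0/0 depth=2 children=['B'] left=[] right=[] parent=O
Step 3 (down 0): focus=B path=0/0/0 depth=3 children=['R'] left=[] right=[] parent=N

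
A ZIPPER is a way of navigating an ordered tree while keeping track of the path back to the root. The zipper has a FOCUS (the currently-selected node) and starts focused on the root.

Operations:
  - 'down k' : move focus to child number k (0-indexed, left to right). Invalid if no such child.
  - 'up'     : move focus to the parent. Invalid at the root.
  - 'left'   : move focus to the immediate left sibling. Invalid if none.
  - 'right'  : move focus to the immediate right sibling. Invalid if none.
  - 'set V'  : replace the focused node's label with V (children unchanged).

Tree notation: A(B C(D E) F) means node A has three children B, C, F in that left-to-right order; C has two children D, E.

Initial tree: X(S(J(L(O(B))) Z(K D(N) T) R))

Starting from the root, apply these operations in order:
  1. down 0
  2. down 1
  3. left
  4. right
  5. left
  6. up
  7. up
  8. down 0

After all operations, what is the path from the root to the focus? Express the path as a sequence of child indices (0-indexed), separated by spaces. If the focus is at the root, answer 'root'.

Answer: 0

Derivation:
Step 1 (down 0): focus=S path=0 depth=1 children=['J', 'Z', 'R'] left=[] right=[] parent=X
Step 2 (down 1): focus=Z path=0/1 depth=2 children=['K', 'D', 'T'] left=['J'] right=['R'] parent=S
Step 3 (left): focus=J path=0/0 depth=2 children=['L'] left=[] right=['Z', 'R'] parent=S
Step 4 (right): focus=Z path=0/1 depth=2 children=['K', 'D', 'T'] left=['J'] right=['R'] parent=S
Step 5 (left): focus=J path=0/0 depth=2 children=['L'] left=[] right=['Z', 'R'] parent=S
Step 6 (up): focus=S path=0 depth=1 children=['J', 'Z', 'R'] left=[] right=[] parent=X
Step 7 (up): focus=X path=root depth=0 children=['S'] (at root)
Step 8 (down 0): focus=S path=0 depth=1 children=['J', 'Z', 'R'] left=[] right=[] parent=X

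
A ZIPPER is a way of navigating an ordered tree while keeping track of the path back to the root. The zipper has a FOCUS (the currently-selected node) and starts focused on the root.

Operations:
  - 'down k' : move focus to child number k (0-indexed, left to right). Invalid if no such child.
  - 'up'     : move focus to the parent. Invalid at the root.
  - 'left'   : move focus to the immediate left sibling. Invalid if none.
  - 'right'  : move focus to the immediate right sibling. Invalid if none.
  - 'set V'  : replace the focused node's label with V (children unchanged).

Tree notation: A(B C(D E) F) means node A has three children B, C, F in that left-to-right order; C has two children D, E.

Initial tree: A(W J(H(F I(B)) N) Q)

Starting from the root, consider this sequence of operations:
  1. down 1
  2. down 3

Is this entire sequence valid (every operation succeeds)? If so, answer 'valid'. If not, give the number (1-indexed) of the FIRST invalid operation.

Answer: 2

Derivation:
Step 1 (down 1): focus=J path=1 depth=1 children=['H', 'N'] left=['W'] right=['Q'] parent=A
Step 2 (down 3): INVALID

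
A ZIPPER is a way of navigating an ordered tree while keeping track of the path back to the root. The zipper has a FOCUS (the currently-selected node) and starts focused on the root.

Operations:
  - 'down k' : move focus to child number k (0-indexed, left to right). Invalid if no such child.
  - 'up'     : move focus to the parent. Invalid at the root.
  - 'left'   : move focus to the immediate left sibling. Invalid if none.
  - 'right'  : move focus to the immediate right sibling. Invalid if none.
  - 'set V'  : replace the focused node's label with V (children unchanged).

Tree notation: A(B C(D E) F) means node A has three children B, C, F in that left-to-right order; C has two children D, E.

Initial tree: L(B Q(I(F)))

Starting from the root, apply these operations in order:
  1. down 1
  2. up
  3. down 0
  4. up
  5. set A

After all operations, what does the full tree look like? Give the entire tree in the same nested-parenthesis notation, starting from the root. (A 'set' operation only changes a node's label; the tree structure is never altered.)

Answer: A(B Q(I(F)))

Derivation:
Step 1 (down 1): focus=Q path=1 depth=1 children=['I'] left=['B'] right=[] parent=L
Step 2 (up): focus=L path=root depth=0 children=['B', 'Q'] (at root)
Step 3 (down 0): focus=B path=0 depth=1 children=[] left=[] right=['Q'] parent=L
Step 4 (up): focus=L path=root depth=0 children=['B', 'Q'] (at root)
Step 5 (set A): focus=A path=root depth=0 children=['B', 'Q'] (at root)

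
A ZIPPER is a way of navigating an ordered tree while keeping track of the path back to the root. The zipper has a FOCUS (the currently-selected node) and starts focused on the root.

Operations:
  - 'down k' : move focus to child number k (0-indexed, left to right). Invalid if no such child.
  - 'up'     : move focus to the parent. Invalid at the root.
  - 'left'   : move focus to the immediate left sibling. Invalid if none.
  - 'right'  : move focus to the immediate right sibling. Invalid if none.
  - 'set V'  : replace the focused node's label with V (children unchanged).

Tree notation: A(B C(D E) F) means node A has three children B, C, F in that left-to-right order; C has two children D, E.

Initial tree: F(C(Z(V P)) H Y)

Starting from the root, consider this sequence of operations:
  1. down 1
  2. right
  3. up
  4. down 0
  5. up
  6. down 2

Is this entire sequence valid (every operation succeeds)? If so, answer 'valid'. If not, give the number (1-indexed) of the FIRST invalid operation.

Answer: valid

Derivation:
Step 1 (down 1): focus=H path=1 depth=1 children=[] left=['C'] right=['Y'] parent=F
Step 2 (right): focus=Y path=2 depth=1 children=[] left=['C', 'H'] right=[] parent=F
Step 3 (up): focus=F path=root depth=0 children=['C', 'H', 'Y'] (at root)
Step 4 (down 0): focus=C path=0 depth=1 children=['Z'] left=[] right=['H', 'Y'] parent=F
Step 5 (up): focus=F path=root depth=0 children=['C', 'H', 'Y'] (at root)
Step 6 (down 2): focus=Y path=2 depth=1 children=[] left=['C', 'H'] right=[] parent=F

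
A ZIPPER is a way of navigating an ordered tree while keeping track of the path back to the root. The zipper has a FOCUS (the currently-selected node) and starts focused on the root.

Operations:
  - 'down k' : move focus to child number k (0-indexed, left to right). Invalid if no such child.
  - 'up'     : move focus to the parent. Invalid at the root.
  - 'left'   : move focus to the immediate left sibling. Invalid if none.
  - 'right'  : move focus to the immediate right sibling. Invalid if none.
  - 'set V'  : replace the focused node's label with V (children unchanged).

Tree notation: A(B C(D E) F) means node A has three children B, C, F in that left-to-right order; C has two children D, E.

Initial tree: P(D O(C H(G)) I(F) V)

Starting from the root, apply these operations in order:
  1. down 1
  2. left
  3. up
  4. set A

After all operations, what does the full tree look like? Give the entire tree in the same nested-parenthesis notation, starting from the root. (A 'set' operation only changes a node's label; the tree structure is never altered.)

Step 1 (down 1): focus=O path=1 depth=1 children=['C', 'H'] left=['D'] right=['I', 'V'] parent=P
Step 2 (left): focus=D path=0 depth=1 children=[] left=[] right=['O', 'I', 'V'] parent=P
Step 3 (up): focus=P path=root depth=0 children=['D', 'O', 'I', 'V'] (at root)
Step 4 (set A): focus=A path=root depth=0 children=['D', 'O', 'I', 'V'] (at root)

Answer: A(D O(C H(G)) I(F) V)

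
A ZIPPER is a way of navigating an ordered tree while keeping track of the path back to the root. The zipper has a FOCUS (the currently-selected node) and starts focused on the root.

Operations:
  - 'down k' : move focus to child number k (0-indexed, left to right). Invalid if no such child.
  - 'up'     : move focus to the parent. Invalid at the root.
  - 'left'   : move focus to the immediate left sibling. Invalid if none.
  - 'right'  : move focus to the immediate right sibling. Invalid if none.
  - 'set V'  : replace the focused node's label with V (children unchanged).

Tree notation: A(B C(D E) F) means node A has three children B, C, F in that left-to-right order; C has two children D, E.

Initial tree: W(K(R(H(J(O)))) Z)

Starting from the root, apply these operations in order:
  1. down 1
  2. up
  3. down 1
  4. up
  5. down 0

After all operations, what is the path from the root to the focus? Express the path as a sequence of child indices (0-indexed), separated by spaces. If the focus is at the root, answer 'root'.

Answer: 0

Derivation:
Step 1 (down 1): focus=Z path=1 depth=1 children=[] left=['K'] right=[] parent=W
Step 2 (up): focus=W path=root depth=0 children=['K', 'Z'] (at root)
Step 3 (down 1): focus=Z path=1 depth=1 children=[] left=['K'] right=[] parent=W
Step 4 (up): focus=W path=root depth=0 children=['K', 'Z'] (at root)
Step 5 (down 0): focus=K path=0 depth=1 children=['R'] left=[] right=['Z'] parent=W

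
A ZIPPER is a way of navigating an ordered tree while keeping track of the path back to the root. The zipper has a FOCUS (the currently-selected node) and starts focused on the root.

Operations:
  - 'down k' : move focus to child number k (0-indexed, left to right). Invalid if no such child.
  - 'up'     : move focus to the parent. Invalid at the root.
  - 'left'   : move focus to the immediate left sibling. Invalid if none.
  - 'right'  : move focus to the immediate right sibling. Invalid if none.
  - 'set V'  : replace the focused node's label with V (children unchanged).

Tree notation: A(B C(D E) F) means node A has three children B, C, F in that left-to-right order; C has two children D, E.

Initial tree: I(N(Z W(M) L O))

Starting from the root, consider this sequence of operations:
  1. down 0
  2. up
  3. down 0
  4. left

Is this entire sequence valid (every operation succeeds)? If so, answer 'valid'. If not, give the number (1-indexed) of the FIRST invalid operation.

Answer: 4

Derivation:
Step 1 (down 0): focus=N path=0 depth=1 children=['Z', 'W', 'L', 'O'] left=[] right=[] parent=I
Step 2 (up): focus=I path=root depth=0 children=['N'] (at root)
Step 3 (down 0): focus=N path=0 depth=1 children=['Z', 'W', 'L', 'O'] left=[] right=[] parent=I
Step 4 (left): INVALID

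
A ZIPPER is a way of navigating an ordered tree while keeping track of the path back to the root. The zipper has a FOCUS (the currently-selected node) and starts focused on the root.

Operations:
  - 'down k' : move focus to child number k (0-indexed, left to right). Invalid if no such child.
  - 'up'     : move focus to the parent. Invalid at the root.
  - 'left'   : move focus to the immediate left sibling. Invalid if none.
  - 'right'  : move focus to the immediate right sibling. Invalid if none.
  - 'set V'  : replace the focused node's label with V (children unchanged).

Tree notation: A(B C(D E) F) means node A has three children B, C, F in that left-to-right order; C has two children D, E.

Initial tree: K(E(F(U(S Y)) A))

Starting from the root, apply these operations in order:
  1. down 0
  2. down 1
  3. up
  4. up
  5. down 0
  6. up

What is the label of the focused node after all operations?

Answer: K

Derivation:
Step 1 (down 0): focus=E path=0 depth=1 children=['F', 'A'] left=[] right=[] parent=K
Step 2 (down 1): focus=A path=0/1 depth=2 children=[] left=['F'] right=[] parent=E
Step 3 (up): focus=E path=0 depth=1 children=['F', 'A'] left=[] right=[] parent=K
Step 4 (up): focus=K path=root depth=0 children=['E'] (at root)
Step 5 (down 0): focus=E path=0 depth=1 children=['F', 'A'] left=[] right=[] parent=K
Step 6 (up): focus=K path=root depth=0 children=['E'] (at root)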